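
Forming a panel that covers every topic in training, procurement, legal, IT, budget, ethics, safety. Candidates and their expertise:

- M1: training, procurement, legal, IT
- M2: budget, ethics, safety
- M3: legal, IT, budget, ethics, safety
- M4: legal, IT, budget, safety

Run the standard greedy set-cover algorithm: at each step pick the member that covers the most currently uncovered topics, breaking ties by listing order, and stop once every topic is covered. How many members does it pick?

2

Pick 1: M3 covers 5 new topics (legal, IT, budget, ethics, safety).
Pick 2: M1 covers 2 new topics (training, procurement).
Greedy uses 2 members.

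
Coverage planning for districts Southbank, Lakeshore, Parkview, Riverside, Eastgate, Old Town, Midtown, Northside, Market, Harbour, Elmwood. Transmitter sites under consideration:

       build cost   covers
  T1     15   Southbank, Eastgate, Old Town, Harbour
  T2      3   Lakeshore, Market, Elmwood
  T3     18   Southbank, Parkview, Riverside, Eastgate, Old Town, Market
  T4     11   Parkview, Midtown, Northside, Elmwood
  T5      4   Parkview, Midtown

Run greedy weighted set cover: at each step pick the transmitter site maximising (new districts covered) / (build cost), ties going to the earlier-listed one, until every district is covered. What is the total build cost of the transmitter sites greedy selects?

Pick 1: T2 adds 3 new (Lakeshore, Market, Elmwood) at build cost 3 (ratio 3/3).
Pick 2: T5 adds 2 new (Parkview, Midtown) at build cost 4 (ratio 2/4).
Pick 3: T1 adds 4 new (Southbank, Eastgate, Old Town, Harbour) at build cost 15 (ratio 4/15).
Pick 4: T4 adds 1 new (Northside) at build cost 11 (ratio 1/11).
Pick 5: T3 adds 1 new (Riverside) at build cost 18 (ratio 1/18).
Greedy total build cost: 3 + 4 + 15 + 11 + 18 = 51. (The true optimum is 47, so greedy overshoots here.)

51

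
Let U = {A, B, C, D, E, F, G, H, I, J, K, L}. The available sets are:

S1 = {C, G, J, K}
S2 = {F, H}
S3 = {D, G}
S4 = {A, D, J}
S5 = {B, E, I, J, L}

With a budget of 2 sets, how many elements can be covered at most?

8

Choosing S1, S5 covers {B, C, E, G, I, J, K, L} — 8 elements.
No choice of 2 sets does better; here A, D, F, H are left uncovered.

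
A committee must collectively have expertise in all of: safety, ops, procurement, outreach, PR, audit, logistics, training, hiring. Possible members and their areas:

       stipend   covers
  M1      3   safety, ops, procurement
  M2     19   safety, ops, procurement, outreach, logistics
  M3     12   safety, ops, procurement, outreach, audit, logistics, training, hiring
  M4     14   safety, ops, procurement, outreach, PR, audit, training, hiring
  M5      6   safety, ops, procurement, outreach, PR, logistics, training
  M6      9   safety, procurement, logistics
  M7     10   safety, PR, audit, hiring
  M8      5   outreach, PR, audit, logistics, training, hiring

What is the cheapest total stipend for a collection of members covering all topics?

M1, M8 cover every topic at stipend 3 + 5 = 8.
Any cover uses at least 2 members; among all covering selections none totals below 8.

8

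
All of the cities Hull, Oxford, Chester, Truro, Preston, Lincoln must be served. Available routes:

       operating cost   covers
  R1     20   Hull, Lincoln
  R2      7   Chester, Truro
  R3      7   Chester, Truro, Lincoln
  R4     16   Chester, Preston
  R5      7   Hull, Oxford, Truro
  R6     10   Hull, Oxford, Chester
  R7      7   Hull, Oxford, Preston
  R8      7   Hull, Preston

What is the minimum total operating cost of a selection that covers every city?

R3, R7 cover every city at operating cost 7 + 7 = 14.
Any cover uses at least 2 routes; among all covering selections none totals below 14.

14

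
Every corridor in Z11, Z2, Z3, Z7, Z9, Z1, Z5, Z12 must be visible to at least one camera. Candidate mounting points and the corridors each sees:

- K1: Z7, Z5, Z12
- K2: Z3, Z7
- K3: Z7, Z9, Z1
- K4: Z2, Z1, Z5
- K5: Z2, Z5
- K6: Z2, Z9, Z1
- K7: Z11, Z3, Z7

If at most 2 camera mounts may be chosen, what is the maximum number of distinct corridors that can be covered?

6

Choosing K1, K6 covers {Z2, Z7, Z9, Z1, Z5, Z12} — 6 corridors.
No choice of 2 camera mounts does better; here Z11, Z3 are left uncovered.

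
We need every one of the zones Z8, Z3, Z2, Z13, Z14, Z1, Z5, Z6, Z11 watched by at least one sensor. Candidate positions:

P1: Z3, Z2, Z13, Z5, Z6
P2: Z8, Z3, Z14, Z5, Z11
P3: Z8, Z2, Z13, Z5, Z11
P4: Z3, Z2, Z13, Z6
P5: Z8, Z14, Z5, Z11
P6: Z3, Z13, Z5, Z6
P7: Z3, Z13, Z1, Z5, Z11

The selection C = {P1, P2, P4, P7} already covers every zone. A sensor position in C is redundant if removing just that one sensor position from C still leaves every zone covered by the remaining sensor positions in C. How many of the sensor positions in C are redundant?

2

Drop P1: the rest still cover every zone — redundant.
Drop P2: Z8, Z14 uncovered — not redundant.
Drop P4: the rest still cover every zone — redundant.
Drop P7: Z1 uncovered — not redundant.
2 redundant: P1, P4.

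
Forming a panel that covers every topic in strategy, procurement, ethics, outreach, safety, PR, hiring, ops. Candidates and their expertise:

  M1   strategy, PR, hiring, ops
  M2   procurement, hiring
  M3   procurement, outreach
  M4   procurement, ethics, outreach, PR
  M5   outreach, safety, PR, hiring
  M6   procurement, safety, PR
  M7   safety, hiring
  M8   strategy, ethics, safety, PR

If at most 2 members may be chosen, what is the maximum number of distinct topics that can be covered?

Choosing M1, M4 covers {strategy, procurement, ethics, outreach, PR, hiring, ops} — 7 topics.
No choice of 2 members does better; here safety is left uncovered.

7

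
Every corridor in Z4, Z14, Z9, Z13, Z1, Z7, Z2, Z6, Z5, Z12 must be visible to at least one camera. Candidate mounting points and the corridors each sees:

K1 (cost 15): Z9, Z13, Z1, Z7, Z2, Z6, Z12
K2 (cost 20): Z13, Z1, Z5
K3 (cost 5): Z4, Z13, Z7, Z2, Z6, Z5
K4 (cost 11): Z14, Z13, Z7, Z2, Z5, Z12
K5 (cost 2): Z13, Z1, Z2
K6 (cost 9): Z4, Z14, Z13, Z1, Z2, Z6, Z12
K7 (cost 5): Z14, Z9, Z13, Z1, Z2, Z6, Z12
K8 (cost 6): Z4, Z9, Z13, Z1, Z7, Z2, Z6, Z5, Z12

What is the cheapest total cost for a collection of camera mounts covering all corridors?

K3, K7 cover every corridor at cost 5 + 5 = 10.
Any cover uses at least 2 camera mounts; among all covering selections none totals below 10.
Greedy by coverage-per-cost would pick K5, K8, K7 for 13 — worse than the optimum 10.

10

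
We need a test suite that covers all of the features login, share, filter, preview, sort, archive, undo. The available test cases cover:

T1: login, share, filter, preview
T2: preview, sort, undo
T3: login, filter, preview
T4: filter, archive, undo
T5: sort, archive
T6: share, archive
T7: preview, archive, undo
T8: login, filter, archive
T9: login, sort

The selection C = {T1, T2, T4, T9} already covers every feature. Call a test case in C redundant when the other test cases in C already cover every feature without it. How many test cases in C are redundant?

Drop T1: share uncovered — not redundant.
Drop T2: the rest still cover every feature — redundant.
Drop T4: archive uncovered — not redundant.
Drop T9: the rest still cover every feature — redundant.
2 redundant: T2, T9.

2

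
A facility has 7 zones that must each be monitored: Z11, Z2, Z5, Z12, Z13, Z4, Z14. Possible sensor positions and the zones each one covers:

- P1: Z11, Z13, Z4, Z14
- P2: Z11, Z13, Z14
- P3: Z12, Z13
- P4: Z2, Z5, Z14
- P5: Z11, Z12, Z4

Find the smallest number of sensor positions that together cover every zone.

3

P1, P3, P4 together cover {Z11, Z2, Z5, Z12, Z13, Z4, Z14} — every zone.
No 2 of the 5 sensor positions cover everything (all 10 pairs fall short), so 3 is minimum.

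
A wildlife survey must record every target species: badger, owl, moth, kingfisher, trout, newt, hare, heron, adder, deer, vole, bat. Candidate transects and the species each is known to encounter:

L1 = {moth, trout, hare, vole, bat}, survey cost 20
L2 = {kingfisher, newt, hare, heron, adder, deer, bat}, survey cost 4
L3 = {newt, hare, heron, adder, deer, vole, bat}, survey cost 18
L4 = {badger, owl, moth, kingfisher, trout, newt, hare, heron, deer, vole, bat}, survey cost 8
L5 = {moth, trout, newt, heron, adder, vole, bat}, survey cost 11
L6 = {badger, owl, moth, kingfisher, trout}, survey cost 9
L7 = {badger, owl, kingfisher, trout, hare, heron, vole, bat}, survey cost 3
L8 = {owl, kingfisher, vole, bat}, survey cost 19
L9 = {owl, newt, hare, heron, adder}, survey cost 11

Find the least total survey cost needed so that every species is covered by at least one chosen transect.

L2, L4 cover every species at survey cost 4 + 8 = 12.
Any cover uses at least 2 transects; among all covering selections none totals below 12.

12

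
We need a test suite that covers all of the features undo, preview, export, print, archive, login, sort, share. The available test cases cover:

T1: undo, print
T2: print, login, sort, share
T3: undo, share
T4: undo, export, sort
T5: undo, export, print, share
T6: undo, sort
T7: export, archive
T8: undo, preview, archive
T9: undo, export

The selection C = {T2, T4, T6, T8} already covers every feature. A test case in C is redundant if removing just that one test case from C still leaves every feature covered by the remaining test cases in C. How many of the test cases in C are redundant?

1

Drop T2: print, login, share uncovered — not redundant.
Drop T4: export uncovered — not redundant.
Drop T6: the rest still cover every feature — redundant.
Drop T8: preview, archive uncovered — not redundant.
1 redundant: T6.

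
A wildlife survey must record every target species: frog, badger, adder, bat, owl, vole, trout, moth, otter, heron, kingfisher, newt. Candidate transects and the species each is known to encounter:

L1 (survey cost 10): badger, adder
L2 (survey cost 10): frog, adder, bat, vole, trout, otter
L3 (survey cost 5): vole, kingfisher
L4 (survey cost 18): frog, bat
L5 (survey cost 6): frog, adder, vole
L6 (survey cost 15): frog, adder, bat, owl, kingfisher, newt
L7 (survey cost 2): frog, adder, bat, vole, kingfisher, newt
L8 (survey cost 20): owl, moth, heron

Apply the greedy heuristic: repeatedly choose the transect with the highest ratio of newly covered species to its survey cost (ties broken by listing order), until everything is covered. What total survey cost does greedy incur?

42

Pick 1: L7 adds 6 new (frog, adder, bat, vole, kingfisher, newt) at survey cost 2 (ratio 6/2).
Pick 2: L2 adds 2 new (trout, otter) at survey cost 10 (ratio 2/10).
Pick 3: L8 adds 3 new (owl, moth, heron) at survey cost 20 (ratio 3/20).
Pick 4: L1 adds 1 new (badger) at survey cost 10 (ratio 1/10).
Greedy total survey cost: 2 + 10 + 20 + 10 = 42.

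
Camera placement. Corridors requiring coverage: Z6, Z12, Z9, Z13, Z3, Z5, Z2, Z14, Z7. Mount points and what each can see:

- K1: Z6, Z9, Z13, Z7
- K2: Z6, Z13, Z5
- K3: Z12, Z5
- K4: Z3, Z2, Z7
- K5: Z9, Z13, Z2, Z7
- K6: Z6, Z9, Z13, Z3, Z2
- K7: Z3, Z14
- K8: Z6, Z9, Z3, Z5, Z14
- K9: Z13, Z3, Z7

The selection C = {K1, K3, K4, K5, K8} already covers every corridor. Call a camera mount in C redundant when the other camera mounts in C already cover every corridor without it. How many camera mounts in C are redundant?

3

Drop K1: the rest still cover every corridor — redundant.
Drop K3: Z12 uncovered — not redundant.
Drop K4: the rest still cover every corridor — redundant.
Drop K5: the rest still cover every corridor — redundant.
Drop K8: Z14 uncovered — not redundant.
3 redundant: K1, K4, K5.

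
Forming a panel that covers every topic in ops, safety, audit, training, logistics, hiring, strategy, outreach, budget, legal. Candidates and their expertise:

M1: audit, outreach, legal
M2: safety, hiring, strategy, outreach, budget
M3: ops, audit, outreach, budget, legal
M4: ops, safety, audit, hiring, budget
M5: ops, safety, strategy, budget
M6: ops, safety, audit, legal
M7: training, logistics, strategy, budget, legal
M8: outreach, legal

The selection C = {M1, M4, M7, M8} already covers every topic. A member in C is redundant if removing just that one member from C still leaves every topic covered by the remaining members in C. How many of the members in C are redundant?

2

Drop M1: the rest still cover every topic — redundant.
Drop M4: ops, safety, hiring uncovered — not redundant.
Drop M7: training, logistics, strategy uncovered — not redundant.
Drop M8: the rest still cover every topic — redundant.
2 redundant: M1, M8.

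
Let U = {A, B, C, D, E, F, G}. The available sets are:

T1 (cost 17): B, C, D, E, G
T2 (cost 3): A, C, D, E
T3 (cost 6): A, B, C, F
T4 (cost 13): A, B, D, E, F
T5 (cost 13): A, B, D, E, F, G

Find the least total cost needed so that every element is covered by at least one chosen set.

16

T2, T5 cover every element at cost 3 + 13 = 16.
Any cover uses at least 2 sets; among all covering selections none totals below 16.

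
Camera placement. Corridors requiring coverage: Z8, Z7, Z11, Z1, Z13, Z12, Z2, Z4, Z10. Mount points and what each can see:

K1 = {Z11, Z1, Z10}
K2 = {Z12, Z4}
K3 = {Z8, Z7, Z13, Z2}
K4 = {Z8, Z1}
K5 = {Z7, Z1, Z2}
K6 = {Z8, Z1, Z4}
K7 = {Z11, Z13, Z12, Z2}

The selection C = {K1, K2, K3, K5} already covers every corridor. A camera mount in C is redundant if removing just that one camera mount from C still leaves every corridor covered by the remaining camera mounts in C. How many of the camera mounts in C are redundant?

1

Drop K1: Z11, Z10 uncovered — not redundant.
Drop K2: Z12, Z4 uncovered — not redundant.
Drop K3: Z8, Z13 uncovered — not redundant.
Drop K5: the rest still cover every corridor — redundant.
1 redundant: K5.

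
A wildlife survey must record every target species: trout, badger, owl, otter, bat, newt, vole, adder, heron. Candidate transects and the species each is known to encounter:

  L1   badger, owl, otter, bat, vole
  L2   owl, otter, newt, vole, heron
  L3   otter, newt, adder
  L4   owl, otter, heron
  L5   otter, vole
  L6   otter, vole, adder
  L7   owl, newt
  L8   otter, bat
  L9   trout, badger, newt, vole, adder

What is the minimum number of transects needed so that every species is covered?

3

L1, L2, L9 together cover {trout, badger, owl, otter, bat, newt, vole, adder, heron} — every species.
No 2 of the 9 transects cover everything (all 36 pairs fall short), so 3 is minimum.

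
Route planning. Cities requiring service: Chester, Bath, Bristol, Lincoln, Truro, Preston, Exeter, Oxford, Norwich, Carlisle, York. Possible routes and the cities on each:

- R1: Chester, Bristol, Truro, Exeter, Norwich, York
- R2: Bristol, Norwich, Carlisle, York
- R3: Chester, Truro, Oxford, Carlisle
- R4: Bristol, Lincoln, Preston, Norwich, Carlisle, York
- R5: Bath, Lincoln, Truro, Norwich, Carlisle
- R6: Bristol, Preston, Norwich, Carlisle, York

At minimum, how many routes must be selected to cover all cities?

4

R1, R3, R4, R5 together cover {Chester, Bath, Bristol, Lincoln, Truro, Preston, Exeter, Oxford, Norwich, Carlisle, York} — every city.
No 3 of the 6 routes cover everything (all 20 triples fall short), so 4 is minimum.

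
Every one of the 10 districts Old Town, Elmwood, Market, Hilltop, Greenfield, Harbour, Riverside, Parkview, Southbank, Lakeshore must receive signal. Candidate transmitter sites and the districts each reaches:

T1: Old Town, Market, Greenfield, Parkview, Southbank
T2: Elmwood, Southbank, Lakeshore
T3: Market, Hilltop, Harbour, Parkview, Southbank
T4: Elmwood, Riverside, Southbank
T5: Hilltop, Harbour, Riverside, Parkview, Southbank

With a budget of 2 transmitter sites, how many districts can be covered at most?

Choosing T1, T5 covers {Old Town, Market, Hilltop, Greenfield, Harbour, Riverside, Parkview, Southbank} — 8 districts.
No choice of 2 transmitter sites does better; here Elmwood, Lakeshore are left uncovered.

8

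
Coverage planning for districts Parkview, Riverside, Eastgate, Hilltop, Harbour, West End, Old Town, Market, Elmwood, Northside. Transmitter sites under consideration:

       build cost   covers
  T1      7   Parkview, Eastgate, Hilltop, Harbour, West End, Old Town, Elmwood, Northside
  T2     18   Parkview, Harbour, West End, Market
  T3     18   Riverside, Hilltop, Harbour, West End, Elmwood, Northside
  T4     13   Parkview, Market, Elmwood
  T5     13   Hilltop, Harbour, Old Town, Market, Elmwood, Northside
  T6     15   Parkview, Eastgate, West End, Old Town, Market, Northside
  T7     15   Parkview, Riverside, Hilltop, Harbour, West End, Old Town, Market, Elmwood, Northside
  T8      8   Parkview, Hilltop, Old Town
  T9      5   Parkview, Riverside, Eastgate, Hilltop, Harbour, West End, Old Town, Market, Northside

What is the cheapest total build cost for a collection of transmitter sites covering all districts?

T1, T9 cover every district at build cost 7 + 5 = 12.
Any cover uses at least 2 transmitter sites; among all covering selections none totals below 12.

12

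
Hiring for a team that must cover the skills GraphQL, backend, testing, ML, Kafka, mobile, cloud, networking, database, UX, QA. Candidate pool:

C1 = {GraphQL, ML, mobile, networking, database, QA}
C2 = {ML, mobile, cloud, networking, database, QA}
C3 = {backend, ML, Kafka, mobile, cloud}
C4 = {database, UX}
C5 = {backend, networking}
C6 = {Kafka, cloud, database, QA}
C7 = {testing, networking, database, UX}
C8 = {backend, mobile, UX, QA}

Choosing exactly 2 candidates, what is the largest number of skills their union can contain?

Choosing C1, C3 covers {GraphQL, backend, ML, Kafka, mobile, cloud, networking, database, QA} — 9 skills.
No choice of 2 candidates does better; here testing, UX are left uncovered.

9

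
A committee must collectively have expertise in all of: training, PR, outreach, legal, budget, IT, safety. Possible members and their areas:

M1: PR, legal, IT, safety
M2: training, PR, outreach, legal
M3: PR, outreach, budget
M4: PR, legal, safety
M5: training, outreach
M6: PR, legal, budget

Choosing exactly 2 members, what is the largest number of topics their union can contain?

Choosing M1, M2 covers {training, PR, outreach, legal, IT, safety} — 6 topics.
No choice of 2 members does better; here budget is left uncovered.

6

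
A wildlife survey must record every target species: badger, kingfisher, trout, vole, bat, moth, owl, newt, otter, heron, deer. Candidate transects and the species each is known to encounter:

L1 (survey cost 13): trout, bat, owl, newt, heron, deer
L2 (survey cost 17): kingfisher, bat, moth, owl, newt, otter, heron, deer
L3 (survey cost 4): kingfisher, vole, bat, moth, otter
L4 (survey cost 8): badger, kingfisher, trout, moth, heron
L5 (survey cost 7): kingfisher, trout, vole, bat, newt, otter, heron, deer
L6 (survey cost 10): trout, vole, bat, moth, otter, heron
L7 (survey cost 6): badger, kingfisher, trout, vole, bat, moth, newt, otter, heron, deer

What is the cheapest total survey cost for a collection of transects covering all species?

19

L1, L7 cover every species at survey cost 13 + 6 = 19.
Any cover uses at least 2 transects; among all covering selections none totals below 19.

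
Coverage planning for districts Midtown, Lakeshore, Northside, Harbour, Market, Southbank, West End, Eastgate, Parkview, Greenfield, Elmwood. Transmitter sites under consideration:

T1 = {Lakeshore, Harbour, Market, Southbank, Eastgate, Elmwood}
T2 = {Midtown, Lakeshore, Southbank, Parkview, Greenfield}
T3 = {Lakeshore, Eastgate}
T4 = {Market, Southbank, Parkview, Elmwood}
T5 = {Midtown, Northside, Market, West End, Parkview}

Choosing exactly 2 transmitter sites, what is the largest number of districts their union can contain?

Choosing T1, T5 covers {Midtown, Lakeshore, Northside, Harbour, Market, Southbank, West End, Eastgate, Parkview, Elmwood} — 10 districts.
No choice of 2 transmitter sites does better; here Greenfield is left uncovered.

10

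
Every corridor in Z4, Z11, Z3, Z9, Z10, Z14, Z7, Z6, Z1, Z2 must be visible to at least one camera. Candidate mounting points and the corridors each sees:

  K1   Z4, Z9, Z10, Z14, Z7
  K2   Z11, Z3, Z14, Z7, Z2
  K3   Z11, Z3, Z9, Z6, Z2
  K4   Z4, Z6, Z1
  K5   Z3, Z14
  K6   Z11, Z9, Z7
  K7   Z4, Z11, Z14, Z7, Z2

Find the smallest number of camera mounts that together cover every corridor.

3

K1, K2, K4 together cover {Z4, Z11, Z3, Z9, Z10, Z14, Z7, Z6, Z1, Z2} — every corridor.
No 2 of the 7 camera mounts cover everything (all 21 pairs fall short), so 3 is minimum.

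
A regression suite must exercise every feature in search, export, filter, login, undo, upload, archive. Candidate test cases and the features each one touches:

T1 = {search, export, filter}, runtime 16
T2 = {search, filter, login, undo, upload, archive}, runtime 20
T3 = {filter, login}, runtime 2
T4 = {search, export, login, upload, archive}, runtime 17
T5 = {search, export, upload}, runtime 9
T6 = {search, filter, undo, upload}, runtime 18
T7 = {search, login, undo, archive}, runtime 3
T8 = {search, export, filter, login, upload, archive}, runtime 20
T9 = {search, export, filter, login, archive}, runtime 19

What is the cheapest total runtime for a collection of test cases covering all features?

14

T3, T5, T7 cover every feature at runtime 2 + 9 + 3 = 14.
Any cover uses at least 2 test cases; among all covering selections none totals below 14.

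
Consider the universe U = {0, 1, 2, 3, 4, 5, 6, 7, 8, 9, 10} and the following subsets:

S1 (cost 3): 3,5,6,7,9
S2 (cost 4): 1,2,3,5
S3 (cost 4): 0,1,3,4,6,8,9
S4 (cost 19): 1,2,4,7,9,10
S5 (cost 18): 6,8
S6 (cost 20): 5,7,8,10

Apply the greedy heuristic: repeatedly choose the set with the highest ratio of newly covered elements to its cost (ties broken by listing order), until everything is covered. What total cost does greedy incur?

Pick 1: S3 adds 7 new (0, 1, 3, 4, 6, 8, 9) at cost 4 (ratio 7/4).
Pick 2: S1 adds 2 new (5, 7) at cost 3 (ratio 2/3).
Pick 3: S2 adds 1 new (2) at cost 4 (ratio 1/4).
Pick 4: S4 adds 1 new (10) at cost 19 (ratio 1/19).
Greedy total cost: 4 + 3 + 4 + 19 = 30. (The true optimum is 26, so greedy overshoots here.)

30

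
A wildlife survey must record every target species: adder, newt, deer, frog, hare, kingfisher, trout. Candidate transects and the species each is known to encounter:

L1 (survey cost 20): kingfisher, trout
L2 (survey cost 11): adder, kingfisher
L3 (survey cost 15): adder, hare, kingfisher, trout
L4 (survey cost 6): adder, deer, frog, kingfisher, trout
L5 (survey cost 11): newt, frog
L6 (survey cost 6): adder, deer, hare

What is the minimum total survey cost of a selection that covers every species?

L4, L5, L6 cover every species at survey cost 6 + 11 + 6 = 23.
Any cover uses at least 3 transects; among all covering selections none totals below 23.

23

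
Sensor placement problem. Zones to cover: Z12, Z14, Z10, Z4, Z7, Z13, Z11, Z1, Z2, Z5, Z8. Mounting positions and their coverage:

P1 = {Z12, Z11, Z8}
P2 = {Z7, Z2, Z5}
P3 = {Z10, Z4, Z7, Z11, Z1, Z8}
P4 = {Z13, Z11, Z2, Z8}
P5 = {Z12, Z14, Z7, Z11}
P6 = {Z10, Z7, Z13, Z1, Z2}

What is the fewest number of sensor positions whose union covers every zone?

4

P2, P3, P4, P5 together cover {Z12, Z14, Z10, Z4, Z7, Z13, Z11, Z1, Z2, Z5, Z8} — every zone.
No 3 of the 6 sensor positions cover everything (all 20 triples fall short), so 4 is minimum.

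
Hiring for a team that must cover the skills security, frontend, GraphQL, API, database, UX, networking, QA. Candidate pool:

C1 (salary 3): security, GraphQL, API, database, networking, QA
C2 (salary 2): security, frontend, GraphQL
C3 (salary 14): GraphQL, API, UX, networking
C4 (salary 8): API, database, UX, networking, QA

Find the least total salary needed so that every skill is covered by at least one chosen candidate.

10

C2, C4 cover every skill at salary 2 + 8 = 10.
Any cover uses at least 2 candidates; among all covering selections none totals below 10.
Greedy by coverage-per-salary would pick C1, C2, C4 for 13 — worse than the optimum 10.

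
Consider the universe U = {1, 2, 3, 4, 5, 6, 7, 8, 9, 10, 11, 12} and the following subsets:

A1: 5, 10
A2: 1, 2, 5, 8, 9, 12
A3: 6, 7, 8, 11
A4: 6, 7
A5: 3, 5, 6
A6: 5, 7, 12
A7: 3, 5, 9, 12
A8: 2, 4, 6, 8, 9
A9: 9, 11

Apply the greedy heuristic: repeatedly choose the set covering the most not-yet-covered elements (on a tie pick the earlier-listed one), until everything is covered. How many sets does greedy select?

Pick 1: A2 covers 6 new elements (1, 2, 5, 8, 9, 12).
Pick 2: A3 covers 3 new elements (6, 7, 11).
Pick 3: A1 covers 1 new elements (10).
Pick 4: A5 covers 1 new elements (3).
Pick 5: A8 covers 1 new elements (4).
Greedy uses 5 sets.

5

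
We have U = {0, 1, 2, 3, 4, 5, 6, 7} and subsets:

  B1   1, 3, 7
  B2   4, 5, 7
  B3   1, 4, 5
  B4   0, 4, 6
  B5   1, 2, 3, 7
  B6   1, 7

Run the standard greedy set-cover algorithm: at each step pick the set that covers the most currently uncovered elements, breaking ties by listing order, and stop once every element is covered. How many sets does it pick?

3

Pick 1: B5 covers 4 new elements (1, 2, 3, 7).
Pick 2: B4 covers 3 new elements (0, 4, 6).
Pick 3: B2 covers 1 new elements (5).
Greedy uses 3 sets.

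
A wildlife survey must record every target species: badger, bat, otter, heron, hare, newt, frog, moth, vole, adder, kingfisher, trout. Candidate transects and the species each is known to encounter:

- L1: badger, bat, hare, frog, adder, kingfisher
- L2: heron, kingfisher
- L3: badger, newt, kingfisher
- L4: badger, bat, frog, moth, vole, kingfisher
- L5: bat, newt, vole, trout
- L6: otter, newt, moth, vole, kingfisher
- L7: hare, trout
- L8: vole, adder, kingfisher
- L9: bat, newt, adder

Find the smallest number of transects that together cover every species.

L1, L2, L5, L6 together cover {badger, bat, otter, heron, hare, newt, frog, moth, vole, adder, kingfisher, trout} — every species.
No 3 of the 9 transects cover everything (all 84 triples fall short), so 4 is minimum.

4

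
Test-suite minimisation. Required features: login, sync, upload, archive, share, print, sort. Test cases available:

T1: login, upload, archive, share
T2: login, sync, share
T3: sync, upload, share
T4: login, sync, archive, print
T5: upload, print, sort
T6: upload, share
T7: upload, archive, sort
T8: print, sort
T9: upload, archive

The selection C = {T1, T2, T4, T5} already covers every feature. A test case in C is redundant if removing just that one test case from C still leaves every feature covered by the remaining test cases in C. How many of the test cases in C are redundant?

Drop T1: the rest still cover every feature — redundant.
Drop T2: the rest still cover every feature — redundant.
Drop T4: the rest still cover every feature — redundant.
Drop T5: sort uncovered — not redundant.
3 redundant: T1, T2, T4.

3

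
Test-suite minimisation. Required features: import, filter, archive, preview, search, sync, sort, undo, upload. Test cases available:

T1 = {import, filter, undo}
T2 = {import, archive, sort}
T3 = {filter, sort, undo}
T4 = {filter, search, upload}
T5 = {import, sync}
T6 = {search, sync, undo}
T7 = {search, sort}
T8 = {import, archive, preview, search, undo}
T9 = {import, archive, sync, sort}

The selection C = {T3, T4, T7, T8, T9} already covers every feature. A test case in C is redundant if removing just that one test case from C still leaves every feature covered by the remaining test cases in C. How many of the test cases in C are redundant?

2

Drop T3: the rest still cover every feature — redundant.
Drop T4: upload uncovered — not redundant.
Drop T7: the rest still cover every feature — redundant.
Drop T8: preview uncovered — not redundant.
Drop T9: sync uncovered — not redundant.
2 redundant: T3, T7.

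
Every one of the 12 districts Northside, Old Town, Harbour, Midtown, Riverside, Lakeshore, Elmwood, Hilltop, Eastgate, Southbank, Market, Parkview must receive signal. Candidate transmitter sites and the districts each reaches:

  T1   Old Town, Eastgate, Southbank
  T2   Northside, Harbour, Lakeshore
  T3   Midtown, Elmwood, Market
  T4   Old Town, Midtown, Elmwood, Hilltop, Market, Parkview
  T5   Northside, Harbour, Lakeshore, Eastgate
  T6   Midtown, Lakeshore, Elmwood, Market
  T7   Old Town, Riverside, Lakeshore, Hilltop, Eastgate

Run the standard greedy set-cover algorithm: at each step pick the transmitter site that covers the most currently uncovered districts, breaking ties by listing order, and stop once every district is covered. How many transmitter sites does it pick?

4

Pick 1: T4 covers 6 new districts (Old Town, Midtown, Elmwood, Hilltop, Market, Parkview).
Pick 2: T5 covers 4 new districts (Northside, Harbour, Lakeshore, Eastgate).
Pick 3: T1 covers 1 new districts (Southbank).
Pick 4: T7 covers 1 new districts (Riverside).
Greedy uses 4 transmitter sites.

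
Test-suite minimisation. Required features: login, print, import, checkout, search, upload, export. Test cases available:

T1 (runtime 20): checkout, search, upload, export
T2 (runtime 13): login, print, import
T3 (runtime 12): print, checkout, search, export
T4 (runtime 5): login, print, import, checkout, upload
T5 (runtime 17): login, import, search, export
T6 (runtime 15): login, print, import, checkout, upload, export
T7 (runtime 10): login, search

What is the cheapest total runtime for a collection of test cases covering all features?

17

T3, T4 cover every feature at runtime 12 + 5 = 17.
Any cover uses at least 2 test cases; among all covering selections none totals below 17.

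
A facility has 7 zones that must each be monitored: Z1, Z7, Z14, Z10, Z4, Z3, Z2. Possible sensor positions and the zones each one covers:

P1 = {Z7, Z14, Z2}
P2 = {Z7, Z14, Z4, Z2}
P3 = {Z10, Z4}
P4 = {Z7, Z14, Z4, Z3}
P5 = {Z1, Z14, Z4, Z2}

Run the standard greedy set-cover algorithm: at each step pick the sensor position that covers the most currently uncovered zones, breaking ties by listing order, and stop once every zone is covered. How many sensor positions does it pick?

4

Pick 1: P2 covers 4 new zones (Z7, Z14, Z4, Z2).
Pick 2: P3 covers 1 new zones (Z10).
Pick 3: P4 covers 1 new zones (Z3).
Pick 4: P5 covers 1 new zones (Z1).
Greedy uses 4 sensor positions. (The true minimum is 3.)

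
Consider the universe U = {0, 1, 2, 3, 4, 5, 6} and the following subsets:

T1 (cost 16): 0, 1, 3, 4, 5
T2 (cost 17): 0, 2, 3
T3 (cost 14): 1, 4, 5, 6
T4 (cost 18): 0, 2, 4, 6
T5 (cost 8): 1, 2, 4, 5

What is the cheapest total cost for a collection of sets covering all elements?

31

T2, T3 cover every element at cost 17 + 14 = 31.
Any cover uses at least 2 sets; among all covering selections none totals below 31.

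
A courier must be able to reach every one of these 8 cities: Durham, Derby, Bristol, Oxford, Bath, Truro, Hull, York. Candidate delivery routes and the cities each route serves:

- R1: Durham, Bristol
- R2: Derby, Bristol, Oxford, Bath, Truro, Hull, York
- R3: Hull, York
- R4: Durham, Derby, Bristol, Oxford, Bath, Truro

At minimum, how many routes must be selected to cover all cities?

2

R1, R2 together cover {Durham, Derby, Bristol, Oxford, Bath, Truro, Hull, York} — every city.
No single route contains all 8 cities, so 2 is optimal.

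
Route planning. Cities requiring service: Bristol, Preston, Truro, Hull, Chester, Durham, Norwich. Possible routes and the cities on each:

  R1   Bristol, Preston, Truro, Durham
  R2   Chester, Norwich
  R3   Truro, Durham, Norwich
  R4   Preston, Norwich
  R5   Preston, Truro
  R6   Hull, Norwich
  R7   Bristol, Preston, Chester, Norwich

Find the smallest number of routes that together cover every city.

3

R1, R2, R6 together cover {Bristol, Preston, Truro, Hull, Chester, Durham, Norwich} — every city.
No 2 of the 7 routes cover everything (all 21 pairs fall short), so 3 is minimum.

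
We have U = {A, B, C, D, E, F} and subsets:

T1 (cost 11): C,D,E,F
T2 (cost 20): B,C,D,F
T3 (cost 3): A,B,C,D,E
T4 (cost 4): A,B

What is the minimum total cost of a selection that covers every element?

14

T1, T3 cover every element at cost 11 + 3 = 14.
Any cover uses at least 2 sets; among all covering selections none totals below 14.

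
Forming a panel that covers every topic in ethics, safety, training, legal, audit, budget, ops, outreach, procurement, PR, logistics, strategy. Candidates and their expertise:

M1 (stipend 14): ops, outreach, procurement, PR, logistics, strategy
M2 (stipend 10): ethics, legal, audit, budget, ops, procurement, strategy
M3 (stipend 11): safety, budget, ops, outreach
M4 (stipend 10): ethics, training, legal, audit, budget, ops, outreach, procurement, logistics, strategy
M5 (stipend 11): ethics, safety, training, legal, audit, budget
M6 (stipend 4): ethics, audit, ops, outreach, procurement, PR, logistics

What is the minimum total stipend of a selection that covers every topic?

M1, M5 cover every topic at stipend 14 + 11 = 25.
Any cover uses at least 2 members; among all covering selections none totals below 25.

25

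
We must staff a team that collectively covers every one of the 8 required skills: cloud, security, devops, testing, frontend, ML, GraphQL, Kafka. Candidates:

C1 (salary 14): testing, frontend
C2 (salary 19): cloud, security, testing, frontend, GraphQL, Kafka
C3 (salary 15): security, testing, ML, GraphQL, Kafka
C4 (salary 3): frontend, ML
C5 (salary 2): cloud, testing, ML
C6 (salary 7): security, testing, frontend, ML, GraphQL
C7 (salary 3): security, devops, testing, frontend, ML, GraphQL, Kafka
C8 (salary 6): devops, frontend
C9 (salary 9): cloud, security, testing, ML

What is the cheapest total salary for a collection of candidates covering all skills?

5

C5, C7 cover every skill at salary 2 + 3 = 5.
Any cover uses at least 2 candidates; among all covering selections none totals below 5.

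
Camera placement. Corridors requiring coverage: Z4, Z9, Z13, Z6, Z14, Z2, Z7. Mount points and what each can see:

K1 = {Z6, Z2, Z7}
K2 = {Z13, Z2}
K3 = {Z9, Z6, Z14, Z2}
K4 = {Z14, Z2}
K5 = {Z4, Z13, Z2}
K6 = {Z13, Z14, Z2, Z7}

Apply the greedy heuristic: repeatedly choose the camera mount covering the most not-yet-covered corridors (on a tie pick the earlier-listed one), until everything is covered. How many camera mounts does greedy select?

3

Pick 1: K3 covers 4 new corridors (Z9, Z6, Z14, Z2).
Pick 2: K5 covers 2 new corridors (Z4, Z13).
Pick 3: K1 covers 1 new corridors (Z7).
Greedy uses 3 camera mounts.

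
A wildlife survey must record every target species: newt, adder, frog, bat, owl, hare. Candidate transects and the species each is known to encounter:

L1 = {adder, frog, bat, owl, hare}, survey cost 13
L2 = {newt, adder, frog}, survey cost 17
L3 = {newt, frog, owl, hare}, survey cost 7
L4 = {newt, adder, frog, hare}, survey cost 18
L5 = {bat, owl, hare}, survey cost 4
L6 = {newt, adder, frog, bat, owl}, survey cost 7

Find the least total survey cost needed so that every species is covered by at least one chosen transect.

L5, L6 cover every species at survey cost 4 + 7 = 11.
Any cover uses at least 2 transects; among all covering selections none totals below 11.

11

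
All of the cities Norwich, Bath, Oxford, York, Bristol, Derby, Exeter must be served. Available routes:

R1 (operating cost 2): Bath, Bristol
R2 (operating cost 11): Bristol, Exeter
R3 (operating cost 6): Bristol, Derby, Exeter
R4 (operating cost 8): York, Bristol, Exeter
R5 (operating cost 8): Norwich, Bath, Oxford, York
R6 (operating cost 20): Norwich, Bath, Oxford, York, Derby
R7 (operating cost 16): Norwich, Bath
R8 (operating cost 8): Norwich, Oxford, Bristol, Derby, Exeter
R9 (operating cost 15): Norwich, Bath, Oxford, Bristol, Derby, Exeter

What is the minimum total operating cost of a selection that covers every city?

14

R3, R5 cover every city at operating cost 6 + 8 = 14.
Any cover uses at least 2 routes; among all covering selections none totals below 14.
Greedy by coverage-per-operating cost would pick R1, R8, R4 for 18 — worse than the optimum 14.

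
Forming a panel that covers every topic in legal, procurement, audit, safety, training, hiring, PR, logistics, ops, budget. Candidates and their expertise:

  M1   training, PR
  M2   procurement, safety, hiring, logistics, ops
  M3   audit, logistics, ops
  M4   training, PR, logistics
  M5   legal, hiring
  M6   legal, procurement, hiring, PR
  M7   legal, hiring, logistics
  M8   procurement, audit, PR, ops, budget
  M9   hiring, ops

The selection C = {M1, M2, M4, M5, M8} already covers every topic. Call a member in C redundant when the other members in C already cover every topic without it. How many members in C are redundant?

Drop M1: the rest still cover every topic — redundant.
Drop M2: safety uncovered — not redundant.
Drop M4: the rest still cover every topic — redundant.
Drop M5: legal uncovered — not redundant.
Drop M8: audit, budget uncovered — not redundant.
2 redundant: M1, M4.

2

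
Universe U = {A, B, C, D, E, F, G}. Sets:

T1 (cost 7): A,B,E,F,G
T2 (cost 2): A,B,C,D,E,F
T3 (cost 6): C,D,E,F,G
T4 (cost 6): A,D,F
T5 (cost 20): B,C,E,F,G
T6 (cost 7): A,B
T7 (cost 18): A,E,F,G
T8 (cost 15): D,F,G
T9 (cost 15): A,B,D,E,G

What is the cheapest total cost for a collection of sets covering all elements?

8

T2, T3 cover every element at cost 2 + 6 = 8.
Any cover uses at least 2 sets; among all covering selections none totals below 8.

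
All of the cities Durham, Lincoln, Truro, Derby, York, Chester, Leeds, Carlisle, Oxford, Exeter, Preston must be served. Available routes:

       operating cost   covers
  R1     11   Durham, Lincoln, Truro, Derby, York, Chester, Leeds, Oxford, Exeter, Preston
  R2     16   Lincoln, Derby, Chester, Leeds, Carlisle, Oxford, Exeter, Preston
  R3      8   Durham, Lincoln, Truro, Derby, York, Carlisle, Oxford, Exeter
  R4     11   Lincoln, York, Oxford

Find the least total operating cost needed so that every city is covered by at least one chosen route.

R1, R3 cover every city at operating cost 11 + 8 = 19.
Any cover uses at least 2 routes; among all covering selections none totals below 19.

19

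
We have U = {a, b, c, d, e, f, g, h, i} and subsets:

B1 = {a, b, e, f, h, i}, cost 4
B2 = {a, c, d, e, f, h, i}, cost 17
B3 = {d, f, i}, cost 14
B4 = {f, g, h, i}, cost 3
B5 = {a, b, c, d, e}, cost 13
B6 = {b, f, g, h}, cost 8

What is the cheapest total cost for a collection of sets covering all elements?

B4, B5 cover every element at cost 3 + 13 = 16.
Any cover uses at least 2 sets; among all covering selections none totals below 16.

16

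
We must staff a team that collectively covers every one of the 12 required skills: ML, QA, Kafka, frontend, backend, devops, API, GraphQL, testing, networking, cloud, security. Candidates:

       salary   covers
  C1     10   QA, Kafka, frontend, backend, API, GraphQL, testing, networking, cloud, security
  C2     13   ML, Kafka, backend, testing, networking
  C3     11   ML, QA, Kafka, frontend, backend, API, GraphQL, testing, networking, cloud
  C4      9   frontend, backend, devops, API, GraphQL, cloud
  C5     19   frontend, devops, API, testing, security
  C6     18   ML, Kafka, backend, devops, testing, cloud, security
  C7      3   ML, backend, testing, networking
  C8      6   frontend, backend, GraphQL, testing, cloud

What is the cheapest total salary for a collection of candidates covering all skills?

C1, C4, C7 cover every skill at salary 10 + 9 + 3 = 22.
Any cover uses at least 2 candidates; among all covering selections none totals below 22.

22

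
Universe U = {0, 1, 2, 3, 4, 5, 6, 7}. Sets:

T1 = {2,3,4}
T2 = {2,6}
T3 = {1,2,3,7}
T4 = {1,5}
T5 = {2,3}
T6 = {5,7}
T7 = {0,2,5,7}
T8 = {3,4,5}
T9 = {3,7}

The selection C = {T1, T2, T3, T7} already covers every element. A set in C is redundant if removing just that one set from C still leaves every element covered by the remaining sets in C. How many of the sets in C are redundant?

Drop T1: 4 uncovered — not redundant.
Drop T2: 6 uncovered — not redundant.
Drop T3: 1 uncovered — not redundant.
Drop T7: 0, 5 uncovered — not redundant.
None of the sets in C is redundant.

0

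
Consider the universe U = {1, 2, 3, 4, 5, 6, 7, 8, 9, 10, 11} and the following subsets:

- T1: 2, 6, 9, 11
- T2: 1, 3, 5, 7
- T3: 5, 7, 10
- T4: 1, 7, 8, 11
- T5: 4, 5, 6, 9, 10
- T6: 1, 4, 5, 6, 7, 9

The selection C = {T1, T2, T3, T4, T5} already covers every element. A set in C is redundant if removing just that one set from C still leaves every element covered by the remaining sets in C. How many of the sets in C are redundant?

1

Drop T1: 2 uncovered — not redundant.
Drop T2: 3 uncovered — not redundant.
Drop T3: the rest still cover every element — redundant.
Drop T4: 8 uncovered — not redundant.
Drop T5: 4 uncovered — not redundant.
1 redundant: T3.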